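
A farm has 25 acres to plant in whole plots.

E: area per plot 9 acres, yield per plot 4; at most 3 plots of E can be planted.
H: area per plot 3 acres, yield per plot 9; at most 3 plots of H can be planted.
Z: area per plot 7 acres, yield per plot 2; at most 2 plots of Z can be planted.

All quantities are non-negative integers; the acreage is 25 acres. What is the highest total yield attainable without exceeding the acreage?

33

Take 1×E, 3×H, and 1×Z: area 25 ≤ 25, yield 1·4 + 3·9 + 1·2 = 33.
H has the best ratio (9/3) and is taken to its limit of 3; remaining capacity is filled optimally with the others.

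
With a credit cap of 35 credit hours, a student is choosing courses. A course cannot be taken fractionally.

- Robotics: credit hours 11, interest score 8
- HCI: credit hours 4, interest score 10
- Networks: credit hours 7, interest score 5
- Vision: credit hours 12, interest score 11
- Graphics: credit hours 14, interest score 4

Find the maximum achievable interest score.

34

Take Robotics, HCI, Networks, and Vision: credit hours 11 + 4 + 7 + 12 = 34 ≤ 35, interest score 8 + 10 + 5 + 11 = 34.
No other feasible combination does better.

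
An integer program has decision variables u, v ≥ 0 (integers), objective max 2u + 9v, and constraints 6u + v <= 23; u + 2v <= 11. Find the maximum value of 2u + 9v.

47

Relaxing integrality, the LP optimum is 49.50 at (u,v) = (0, 5.5), which is not an integer point.
(u,v)=(1,5): 6·1+1·5=11≤23, 1·1+2·5=11≤11, objective 47.
(u,v)=(0,5): 6·0+1·5=5≤23, 1·0+2·5=10≤11, objective 45.
(u,v)=(2,4): 6·2+1·4=16≤23, 1·2+2·4=10≤11, objective 40.
Maximum is 47 at (u,v)=(1,5).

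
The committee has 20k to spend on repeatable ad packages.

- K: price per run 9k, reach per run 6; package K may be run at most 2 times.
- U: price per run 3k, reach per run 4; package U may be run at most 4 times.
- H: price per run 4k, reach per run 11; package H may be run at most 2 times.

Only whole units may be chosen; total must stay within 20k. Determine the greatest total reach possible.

38

This is a bounded integer knapsack.
Take 4×U and 2×H: price 20 ≤ 20, reach 4·4 + 2·11 = 38.
H has the best ratio (11/4) and is taken to its limit of 2; remaining capacity is filled optimally with the others.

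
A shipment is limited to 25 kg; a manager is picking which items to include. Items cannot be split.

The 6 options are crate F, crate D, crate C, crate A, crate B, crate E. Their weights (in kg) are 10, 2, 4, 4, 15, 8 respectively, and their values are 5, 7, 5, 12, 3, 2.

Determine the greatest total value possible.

This is an integer program with binary decision variables.
Take crate F, crate D, crate C, and crate A: weight 10 + 2 + 4 + 4 = 20 ≤ 25, value 5 + 7 + 5 + 12 = 29.
No other feasible combination does better.

29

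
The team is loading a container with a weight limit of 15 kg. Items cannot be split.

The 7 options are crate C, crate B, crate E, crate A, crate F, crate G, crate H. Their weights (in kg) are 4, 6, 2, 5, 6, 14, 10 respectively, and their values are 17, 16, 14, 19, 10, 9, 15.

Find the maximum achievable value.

This is an integer program with binary decision variables.
Allowing fractional choices, the relaxed optimum would be about 60.7, but items are indivisible.
crate C + crate B + crate A: weight 4 + 6 + 5 = 15 ≤ 15, value 17 + 16 + 19 = 52.
crate B + crate E + crate A: weight 6 + 2 + 5 = 13 ≤ 15, value 16 + 14 + 19 = 49.
crate C + crate E + crate A: weight 4 + 2 + 5 = 11 ≤ 15, value 17 + 14 + 19 = 50.
Best is crate C, crate B, and crate A with total value 52.

52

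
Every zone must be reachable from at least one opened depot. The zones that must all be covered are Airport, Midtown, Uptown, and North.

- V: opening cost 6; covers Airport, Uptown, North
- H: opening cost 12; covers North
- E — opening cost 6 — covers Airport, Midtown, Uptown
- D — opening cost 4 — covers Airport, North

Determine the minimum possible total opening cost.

The greedy cost-per-new-zone heuristic would pick V and E for 12, but a cheaper cover exists.
Choose E and D: together they cover Airport, Midtown, Uptown, North — every zone.
Total opening cost: 6 + 4 = 10.
No cover costs less than 10.

10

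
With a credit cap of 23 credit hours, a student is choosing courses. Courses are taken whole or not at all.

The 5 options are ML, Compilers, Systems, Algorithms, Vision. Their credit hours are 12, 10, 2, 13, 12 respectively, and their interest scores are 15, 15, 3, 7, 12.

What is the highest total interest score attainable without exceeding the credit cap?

30

Take ML and Compilers: credit hours 12 + 10 = 22 ≤ 23, interest score 15 + 15 = 30.
No other feasible combination does better.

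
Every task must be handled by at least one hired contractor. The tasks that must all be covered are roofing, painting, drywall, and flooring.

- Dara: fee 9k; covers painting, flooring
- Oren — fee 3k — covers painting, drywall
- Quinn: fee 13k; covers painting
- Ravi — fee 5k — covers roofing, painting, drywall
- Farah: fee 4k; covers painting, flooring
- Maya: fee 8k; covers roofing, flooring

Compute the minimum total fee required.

This is an integer covering problem.
Choose Ravi and Farah: together they cover roofing, painting, drywall, flooring — every task.
Total fee: 5 + 4 = 9.

9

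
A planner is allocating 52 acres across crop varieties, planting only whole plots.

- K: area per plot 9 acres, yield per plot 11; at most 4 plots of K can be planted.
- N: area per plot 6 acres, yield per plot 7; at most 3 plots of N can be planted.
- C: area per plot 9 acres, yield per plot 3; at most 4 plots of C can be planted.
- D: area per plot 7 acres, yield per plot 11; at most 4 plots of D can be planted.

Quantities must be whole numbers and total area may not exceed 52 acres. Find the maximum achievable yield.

73

This is a bounded integer knapsack.
D has the best ratio (11/7); taking only D gives at most 4×11 = 44 (stopped by the supply cap of 4).
Mixing does better — 2×K, 1×N, and 4×D: area 52 ≤ 52, yield 2·11 + 1·7 + 4·11 = 73.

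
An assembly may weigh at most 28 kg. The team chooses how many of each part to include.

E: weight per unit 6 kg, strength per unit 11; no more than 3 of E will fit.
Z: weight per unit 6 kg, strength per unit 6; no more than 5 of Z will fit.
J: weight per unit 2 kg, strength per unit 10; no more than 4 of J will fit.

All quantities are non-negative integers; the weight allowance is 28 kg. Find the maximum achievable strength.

73

This is a bounded integer knapsack.
2×E, 1×Z, and 4×J: weight 26 ≤ 28, strength 2·11 + 1·6 + 4·10 = 68.
3×E and 4×J: weight 26 ≤ 28, strength 3·11 + 4·10 = 73.
Best is 73.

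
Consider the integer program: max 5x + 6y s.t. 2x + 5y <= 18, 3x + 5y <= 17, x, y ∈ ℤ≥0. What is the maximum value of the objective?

26

Relaxing integrality, the LP optimum is 28.33 at (x,y) = (5.67, 0), which is not an integer point.
(x,y)=(4,1): 2·4+5·1=13≤18, 3·4+5·1=17≤17, objective 26.
(x,y)=(5,0): 2·5+5·0=10≤18, 3·5+5·0=15≤17, objective 25.
(x,y)=(3,1): 2·3+5·1=11≤18, 3·3+5·1=14≤17, objective 21.
Maximum is 26 at (x,y)=(4,1).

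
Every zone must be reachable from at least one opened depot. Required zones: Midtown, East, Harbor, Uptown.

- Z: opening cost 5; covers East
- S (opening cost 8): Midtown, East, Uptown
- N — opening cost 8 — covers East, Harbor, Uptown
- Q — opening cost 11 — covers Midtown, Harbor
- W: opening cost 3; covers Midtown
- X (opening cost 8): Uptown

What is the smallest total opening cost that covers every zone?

11

The greedy cost-per-new-zone heuristic would pick S and N for 16, but a cheaper cover exists.
Choose N and W: together they cover Midtown, East, Harbor, Uptown — every zone.
Total opening cost: 8 + 3 = 11.
No cover costs less than 11.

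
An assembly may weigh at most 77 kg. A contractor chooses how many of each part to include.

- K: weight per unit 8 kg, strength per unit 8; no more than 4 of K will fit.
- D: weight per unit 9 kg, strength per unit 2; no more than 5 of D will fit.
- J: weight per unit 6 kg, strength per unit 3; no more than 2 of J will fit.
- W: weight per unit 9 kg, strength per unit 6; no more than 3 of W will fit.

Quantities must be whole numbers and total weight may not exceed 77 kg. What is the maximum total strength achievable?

K has the best ratio (8/8); taking only K gives at most 4×8 = 32 (stopped by the supply cap of 4).
Mixing does better — 4×K, 2×J, and 3×W: weight 71 ≤ 77, strength 4·8 + 2·3 + 3·6 = 56.

56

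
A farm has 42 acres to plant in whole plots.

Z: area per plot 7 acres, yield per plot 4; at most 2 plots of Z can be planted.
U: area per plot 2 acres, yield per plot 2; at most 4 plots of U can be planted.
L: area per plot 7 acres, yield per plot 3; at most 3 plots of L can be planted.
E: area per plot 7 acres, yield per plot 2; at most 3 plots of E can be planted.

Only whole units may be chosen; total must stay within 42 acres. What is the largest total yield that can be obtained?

U has the best ratio (2/2); taking only U gives at most 4×2 = 8 (stopped by the supply cap of 4).
Mixing does better — 2×Z, 3×U, and 3×L: area 41 ≤ 42, yield 2·4 + 3·2 + 3·3 = 23.

23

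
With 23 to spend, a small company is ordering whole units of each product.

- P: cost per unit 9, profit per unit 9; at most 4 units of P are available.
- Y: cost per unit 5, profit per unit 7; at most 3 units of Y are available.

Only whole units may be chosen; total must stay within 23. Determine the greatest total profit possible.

1×P and 2×Y: cost 19 ≤ 23, profit 1·9 + 2·7 = 23.
2×P and 1×Y: cost 23 ≤ 23, profit 2·9 + 1·7 = 25.
Best is 25.

25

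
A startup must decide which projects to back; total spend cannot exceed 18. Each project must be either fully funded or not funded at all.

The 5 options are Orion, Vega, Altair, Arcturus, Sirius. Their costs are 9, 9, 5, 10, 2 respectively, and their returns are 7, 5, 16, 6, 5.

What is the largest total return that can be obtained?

28

This is an integer program with binary decision variables.
Take Orion, Altair, and Sirius: cost 9 + 5 + 2 = 16 ≤ 18, return 7 + 16 + 5 = 28.
No other feasible combination does better.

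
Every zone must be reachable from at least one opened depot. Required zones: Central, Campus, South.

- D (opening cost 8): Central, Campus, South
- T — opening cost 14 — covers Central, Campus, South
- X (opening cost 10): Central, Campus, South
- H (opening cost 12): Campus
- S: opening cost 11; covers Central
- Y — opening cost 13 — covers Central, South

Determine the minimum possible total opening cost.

8

D alone covers Central, Campus, South — every zone.
Total opening cost: 8.
No cover costs less than 8.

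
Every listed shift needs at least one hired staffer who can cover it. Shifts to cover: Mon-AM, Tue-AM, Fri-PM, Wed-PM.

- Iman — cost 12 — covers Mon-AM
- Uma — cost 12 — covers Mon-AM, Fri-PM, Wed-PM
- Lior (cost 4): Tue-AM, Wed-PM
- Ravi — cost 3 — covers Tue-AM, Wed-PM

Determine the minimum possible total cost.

15

Choose Uma and Ravi: together they cover Mon-AM, Tue-AM, Fri-PM, Wed-PM — every shift.
Total cost: 12 + 3 = 15.
No cover costs less than 15.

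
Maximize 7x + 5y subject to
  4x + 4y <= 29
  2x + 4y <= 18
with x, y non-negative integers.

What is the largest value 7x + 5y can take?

(x,y)=(7,0): 4·7+4·0=28≤29, 2·7+4·0=14≤18, objective 49.
(x,y)=(6,1): 4·6+4·1=28≤29, 2·6+4·1=16≤18, objective 47.
(x,y)=(6,0): 4·6+4·0=24≤29, 2·6+4·0=12≤18, objective 42.
The best lattice point is (7,0), giving 49.

49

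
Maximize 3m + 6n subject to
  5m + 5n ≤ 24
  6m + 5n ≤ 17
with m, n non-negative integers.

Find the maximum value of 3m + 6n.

(m,n)=(0,3): 5·0+5·3=15≤24, 6·0+5·3=15≤17, objective 18.
(m,n)=(1,2): 5·1+5·2=15≤24, 6·1+5·2=16≤17, objective 15.
(m,n)=(0,2): 5·0+5·2=10≤24, 6·0+5·2=10≤17, objective 12.
No feasible integer point exceeds 18.

18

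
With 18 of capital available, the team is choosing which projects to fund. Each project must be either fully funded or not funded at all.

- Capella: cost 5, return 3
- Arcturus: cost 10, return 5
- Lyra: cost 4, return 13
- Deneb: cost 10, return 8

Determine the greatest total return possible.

21

Allowing fractional choices, the relaxed optimum would be about 23.4, but projects are indivisible.
Capella + Lyra: cost 5 + 4 = 9 ≤ 18, return 3 + 13 = 16.
Arcturus + Lyra: cost 10 + 4 = 14 ≤ 18, return 5 + 13 = 18.
Lyra + Deneb: cost 4 + 10 = 14 ≤ 18, return 13 + 8 = 21.
Best is Lyra and Deneb with total return 21.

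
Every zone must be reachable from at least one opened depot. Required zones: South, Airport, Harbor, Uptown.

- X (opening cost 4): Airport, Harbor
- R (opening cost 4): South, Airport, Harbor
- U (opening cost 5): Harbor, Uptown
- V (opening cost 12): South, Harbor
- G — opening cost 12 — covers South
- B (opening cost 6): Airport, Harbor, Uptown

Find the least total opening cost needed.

9

Choose R and U: together they cover South, Airport, Harbor, Uptown — every zone.
Total opening cost: 4 + 5 = 9.
No cover costs less than 9.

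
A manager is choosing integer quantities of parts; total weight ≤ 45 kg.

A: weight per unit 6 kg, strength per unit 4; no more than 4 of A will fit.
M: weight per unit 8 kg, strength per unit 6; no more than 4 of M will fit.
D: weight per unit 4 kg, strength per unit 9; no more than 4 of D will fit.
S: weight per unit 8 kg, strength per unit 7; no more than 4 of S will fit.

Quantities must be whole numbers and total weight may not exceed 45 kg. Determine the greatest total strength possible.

58

2×A, 4×D, and 2×S: weight 44 ≤ 45, strength 2·4 + 4·9 + 2·7 = 58.
4×D and 3×S: weight 40 ≤ 45, strength 4·9 + 3·7 = 57.
Best is 58.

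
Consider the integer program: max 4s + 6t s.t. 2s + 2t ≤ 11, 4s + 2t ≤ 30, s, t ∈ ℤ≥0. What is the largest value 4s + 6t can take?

30

The continuous relaxation peaks at (0, 5.5) with value 33.00; rounding to a feasible lattice point costs some objective.
(s,t)=(0,5): 2·0+2·5=10≤11, 4·0+2·5=10≤30, objective 30.
(s,t)=(1,4): 2·1+2·4=10≤11, 4·1+2·4=12≤30, objective 28.
(s,t)=(0,4): 2·0+2·4=8≤11, 4·0+2·4=8≤30, objective 24.
No feasible integer point exceeds 30.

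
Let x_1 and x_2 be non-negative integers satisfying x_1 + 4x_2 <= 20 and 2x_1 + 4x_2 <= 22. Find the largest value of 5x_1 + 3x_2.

(x_1,x_2)=(11,0): 1·11+4·0=11≤20, 2·11+4·0=22≤22, objective 55.
(x_1,x_2)=(10,0): 1·10+4·0=10≤20, 2·10+4·0=20≤22, objective 50.
Maximum is 55 at (x_1,x_2)=(11,0).

55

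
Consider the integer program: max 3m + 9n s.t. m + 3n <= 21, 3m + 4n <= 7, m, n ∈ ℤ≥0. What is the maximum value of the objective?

The continuous relaxation peaks at (0, 1.75) with value 15.75; rounding to a feasible lattice point costs some objective.
(m,n)=(1,1) is feasible, giving 12.
(m,n)=(0,1) is feasible, giving 9.
(m,n)=(2,0) is feasible, giving 6.
Maximum is 12 at (m,n)=(1,1).

12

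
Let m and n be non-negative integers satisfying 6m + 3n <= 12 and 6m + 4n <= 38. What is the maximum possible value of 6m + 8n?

32

(m,n)=(0,4) is feasible, giving 32.
(m,n)=(0,3) is feasible, giving 24.
No feasible integer point exceeds 32.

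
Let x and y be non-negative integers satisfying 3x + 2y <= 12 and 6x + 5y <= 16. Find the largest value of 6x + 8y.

24

Relaxing integrality, the LP optimum is 25.60 at (x,y) = (0, 3.2), which is not an integer point.
(x,y)=(0,3): 3·0+2·3=6≤12, 6·0+5·3=15≤16, objective 24.
(x,y)=(1,2): 3·1+2·2=7≤12, 6·1+5·2=16≤16, objective 22.
Maximum is 24 at (x,y)=(0,3).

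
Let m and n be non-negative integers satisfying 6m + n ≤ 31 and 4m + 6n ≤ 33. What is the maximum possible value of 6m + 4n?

(m,n)=(5,1): 6·5+1·1=31≤31, 4·5+6·1=26≤33, objective 34.
(m,n)=(4,2): 6·4+1·2=26≤31, 4·4+6·2=28≤33, objective 32.
(m,n)=(3,3): 6·3+1·3=21≤31, 4·3+6·3=30≤33, objective 30.
No feasible integer point exceeds 34.

34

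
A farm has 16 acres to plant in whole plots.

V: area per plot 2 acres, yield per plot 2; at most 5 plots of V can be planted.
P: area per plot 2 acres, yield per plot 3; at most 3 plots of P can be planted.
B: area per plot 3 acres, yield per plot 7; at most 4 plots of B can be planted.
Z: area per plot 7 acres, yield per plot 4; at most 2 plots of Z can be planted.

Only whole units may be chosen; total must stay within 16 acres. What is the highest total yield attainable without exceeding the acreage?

34

Take 2×P and 4×B: area 16 ≤ 16, yield 2·3 + 4·7 = 34.
B has the best ratio (7/3) and is taken to its limit of 4; remaining capacity is filled optimally with the others.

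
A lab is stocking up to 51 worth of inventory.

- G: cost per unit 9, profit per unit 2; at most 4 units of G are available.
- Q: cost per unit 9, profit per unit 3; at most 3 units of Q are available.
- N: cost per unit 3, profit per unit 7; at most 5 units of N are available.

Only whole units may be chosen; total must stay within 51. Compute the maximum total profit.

1×G, 3×Q, and 5×N: cost 51 ≤ 51, profit 1·2 + 3·3 + 5·7 = 46.
2×G, 2×Q, and 5×N: cost 51 ≤ 51, profit 2·2 + 2·3 + 5·7 = 45.
Best is 46.

46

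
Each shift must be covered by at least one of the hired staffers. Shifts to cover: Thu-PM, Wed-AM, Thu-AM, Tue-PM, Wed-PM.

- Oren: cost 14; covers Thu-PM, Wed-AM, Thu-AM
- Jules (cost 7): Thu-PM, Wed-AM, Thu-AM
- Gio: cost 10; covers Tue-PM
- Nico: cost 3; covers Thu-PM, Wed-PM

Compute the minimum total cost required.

This is an integer covering problem.
Choose Jules, Gio, and Nico: together they cover Thu-PM, Wed-AM, Thu-AM, Tue-PM, Wed-PM — every shift.
Total cost: 7 + 10 + 3 = 20.
No cover costs less than 20.

20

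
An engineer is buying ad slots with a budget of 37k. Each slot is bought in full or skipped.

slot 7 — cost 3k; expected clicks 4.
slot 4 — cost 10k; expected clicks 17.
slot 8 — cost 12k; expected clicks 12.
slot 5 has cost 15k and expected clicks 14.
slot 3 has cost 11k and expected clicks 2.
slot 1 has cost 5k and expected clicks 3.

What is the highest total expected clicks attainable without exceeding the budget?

43

Allowing fractional choices, the relaxed optimum would be about 44.2, but ad slots are indivisible.
slot 7 + slot 4 + slot 5 + slot 1: cost 3 + 10 + 15 + 5 = 33 ≤ 37, expected clicks 4 + 17 + 14 + 3 = 38.
slot 4 + slot 8 + slot 5: cost 10 + 12 + 15 = 37 ≤ 37, expected clicks 17 + 12 + 14 = 43.
Best is slot 4, slot 8, and slot 5 with total expected clicks 43.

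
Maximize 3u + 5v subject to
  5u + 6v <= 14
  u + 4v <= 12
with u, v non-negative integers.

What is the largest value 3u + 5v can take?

(u,v)=(0,2): 5·0+6·2=12≤14, 1·0+4·2=8≤12, objective 10.
(u,v)=(1,1): 5·1+6·1=11≤14, 1·1+4·1=5≤12, objective 8.
Maximum is 10 at (u,v)=(0,2).

10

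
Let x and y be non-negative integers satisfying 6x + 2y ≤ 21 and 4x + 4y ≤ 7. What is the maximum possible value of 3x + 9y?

Relaxing integrality, the LP optimum is 15.75 at (x,y) = (0, 1.75), which is not an integer point.
(x,y)=(0,1): 6·0+2·1=2≤21, 4·0+4·1=4≤7, objective 9.
(x,y)=(1,0): 6·1+2·0=6≤21, 4·1+4·0=4≤7, objective 3.
(x,y)=(0,0): 6·0+2·0=0≤21, 4·0+4·0=0≤7, objective 0.
Maximum is 9 at (x,y)=(0,1).

9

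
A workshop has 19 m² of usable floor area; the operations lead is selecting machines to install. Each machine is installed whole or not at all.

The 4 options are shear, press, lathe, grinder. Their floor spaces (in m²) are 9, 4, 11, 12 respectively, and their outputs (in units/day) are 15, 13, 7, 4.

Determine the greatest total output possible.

28

Take shear and press: floor space 9 + 4 = 13 ≤ 19, output 15 + 13 = 28.
No other feasible combination does better.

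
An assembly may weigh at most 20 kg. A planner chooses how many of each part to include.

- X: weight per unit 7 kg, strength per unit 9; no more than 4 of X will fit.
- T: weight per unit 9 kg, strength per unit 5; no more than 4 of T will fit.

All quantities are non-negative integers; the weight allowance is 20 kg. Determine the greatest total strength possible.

18

This is a bounded integer knapsack.
X has the best ratio (9/7); taking only X gives at most 2×9 = 18 (stopped by the weight limit).
Optimal: 2×X: weight 14 ≤ 20, strength 2·9 = 18.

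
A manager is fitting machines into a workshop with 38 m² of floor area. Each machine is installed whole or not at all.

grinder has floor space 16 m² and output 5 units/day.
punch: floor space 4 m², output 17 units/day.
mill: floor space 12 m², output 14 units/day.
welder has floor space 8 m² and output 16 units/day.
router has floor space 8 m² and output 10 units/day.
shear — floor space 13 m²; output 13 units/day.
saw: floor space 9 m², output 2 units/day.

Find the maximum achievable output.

This is an integer program with binary decision variables.
Take punch, mill, welder, and shear: floor space 4 + 12 + 8 + 13 = 37 ≤ 38, output 17 + 14 + 16 + 13 = 60.
No other feasible combination does better.

60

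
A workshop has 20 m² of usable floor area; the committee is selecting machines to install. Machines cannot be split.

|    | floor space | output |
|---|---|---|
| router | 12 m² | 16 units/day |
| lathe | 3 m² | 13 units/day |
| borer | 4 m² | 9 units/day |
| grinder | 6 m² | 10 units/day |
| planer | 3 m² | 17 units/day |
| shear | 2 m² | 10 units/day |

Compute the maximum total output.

This is a 0-1 knapsack instance.
Take lathe, borer, grinder, planer, and shear: floor space 3 + 4 + 6 + 3 + 2 = 18 ≤ 20, output 13 + 9 + 10 + 17 + 10 = 59.
No other feasible combination does better.

59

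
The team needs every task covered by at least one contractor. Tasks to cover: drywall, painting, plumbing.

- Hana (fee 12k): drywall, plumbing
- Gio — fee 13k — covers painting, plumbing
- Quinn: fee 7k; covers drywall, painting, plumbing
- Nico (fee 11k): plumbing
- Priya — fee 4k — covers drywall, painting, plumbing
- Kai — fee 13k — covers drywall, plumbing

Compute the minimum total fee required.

This is an integer covering problem.
Priya alone covers drywall, painting, plumbing — every task.
Total fee: 4.
No cover costs less than 4.

4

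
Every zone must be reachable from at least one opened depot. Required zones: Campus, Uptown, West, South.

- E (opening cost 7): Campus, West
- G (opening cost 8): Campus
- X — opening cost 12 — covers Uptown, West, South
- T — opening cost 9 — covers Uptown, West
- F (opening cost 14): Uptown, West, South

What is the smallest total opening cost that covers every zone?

Choose E and X: together they cover Campus, Uptown, West, South — every zone.
Total opening cost: 7 + 12 = 19.

19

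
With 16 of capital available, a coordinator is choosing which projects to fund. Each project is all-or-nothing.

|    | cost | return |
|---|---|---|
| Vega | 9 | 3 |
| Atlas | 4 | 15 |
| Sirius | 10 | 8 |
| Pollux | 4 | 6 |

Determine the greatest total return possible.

Allowing fractional choices, the relaxed optimum would be about 27.4, but projects are indivisible.
Atlas + Pollux: cost 4 + 4 = 8 ≤ 16, return 15 + 6 = 21.
Vega + Atlas: cost 9 + 4 = 13 ≤ 16, return 3 + 15 = 18.
Atlas + Sirius: cost 4 + 10 = 14 ≤ 16, return 15 + 8 = 23.
Best is Atlas and Sirius with total return 23.

23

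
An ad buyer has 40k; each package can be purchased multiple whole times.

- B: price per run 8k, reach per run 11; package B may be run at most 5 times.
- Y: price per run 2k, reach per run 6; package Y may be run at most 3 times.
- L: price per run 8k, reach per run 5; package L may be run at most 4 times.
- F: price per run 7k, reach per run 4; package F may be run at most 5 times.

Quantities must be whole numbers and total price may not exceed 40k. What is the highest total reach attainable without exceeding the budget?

This is a bounded integer knapsack.
Take 4×B and 3×Y: price 38 ≤ 40, reach 4·11 + 3·6 = 62.
Y has the best ratio (6/2) and is taken to its limit of 3; remaining capacity is filled optimally with the others.

62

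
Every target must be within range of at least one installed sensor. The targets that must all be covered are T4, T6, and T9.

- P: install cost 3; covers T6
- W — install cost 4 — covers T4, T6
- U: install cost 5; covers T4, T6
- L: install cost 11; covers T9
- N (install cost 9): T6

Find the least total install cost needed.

15

Choose W and L: together they cover T4, T6, T9 — every target.
Total install cost: 4 + 11 = 15.
No cover costs less than 15.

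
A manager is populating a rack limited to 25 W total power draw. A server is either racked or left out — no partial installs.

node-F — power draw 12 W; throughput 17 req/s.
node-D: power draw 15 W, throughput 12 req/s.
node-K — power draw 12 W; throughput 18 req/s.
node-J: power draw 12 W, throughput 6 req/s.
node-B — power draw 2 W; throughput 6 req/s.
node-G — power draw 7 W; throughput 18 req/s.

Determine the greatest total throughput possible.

Allowing fractional choices, the relaxed optimum would be about 47.7, but servers are indivisible.
node-K + node-B + node-G: power draw 12 + 2 + 7 = 21 ≤ 25, throughput 18 + 6 + 18 = 42.
node-K + node-G: power draw 12 + 7 = 19 ≤ 25, throughput 18 + 18 = 36.
node-F + node-B + node-G: power draw 12 + 2 + 7 = 21 ≤ 25, throughput 17 + 6 + 18 = 41.
Best is node-K, node-B, and node-G with total throughput 42.

42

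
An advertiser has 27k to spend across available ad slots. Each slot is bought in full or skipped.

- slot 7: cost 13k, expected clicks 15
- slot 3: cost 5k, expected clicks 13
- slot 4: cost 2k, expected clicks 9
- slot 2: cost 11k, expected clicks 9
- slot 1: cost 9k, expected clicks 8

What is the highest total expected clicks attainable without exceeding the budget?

Take slot 3, slot 4, slot 2, and slot 1: cost 5 + 2 + 11 + 9 = 27 ≤ 27, expected clicks 13 + 9 + 9 + 8 = 39.
No other feasible combination does better.

39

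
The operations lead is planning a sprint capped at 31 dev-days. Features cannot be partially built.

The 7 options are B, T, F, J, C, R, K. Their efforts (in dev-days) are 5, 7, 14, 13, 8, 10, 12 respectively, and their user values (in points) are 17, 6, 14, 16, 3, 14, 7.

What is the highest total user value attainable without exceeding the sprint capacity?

47

Allowing fractional choices, the relaxed optimum would be about 50.0, but features are indivisible.
B + F + R: effort 5 + 14 + 10 = 29 ≤ 31, user value 17 + 14 + 14 = 45.
B + T + C + R: effort 5 + 7 + 8 + 10 = 30 ≤ 31, user value 17 + 6 + 3 + 14 = 40.
B + J + R: effort 5 + 13 + 10 = 28 ≤ 31, user value 17 + 16 + 14 = 47.
Best is B, J, and R with total user value 47.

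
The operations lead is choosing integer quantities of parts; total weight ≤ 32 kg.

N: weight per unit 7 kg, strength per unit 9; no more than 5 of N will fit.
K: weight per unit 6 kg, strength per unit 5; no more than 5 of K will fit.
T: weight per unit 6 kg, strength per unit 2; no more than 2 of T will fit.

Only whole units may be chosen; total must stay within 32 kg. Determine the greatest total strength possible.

36

This is a bounded integer knapsack.
N has the best ratio (9/7); taking only N gives at most 4×9 = 36 (stopped by the weight limit).
Optimal: 4×N: weight 28 ≤ 32, strength 4·9 = 36.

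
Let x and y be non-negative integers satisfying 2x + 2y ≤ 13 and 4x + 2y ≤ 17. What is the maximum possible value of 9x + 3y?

36

The continuous relaxation peaks at (4.25, 0) with value 38.25; rounding to a feasible lattice point costs some objective.
(x,y)=(4,0): 2·4+2·0=8≤13, 4·4+2·0=16≤17, objective 36.
(x,y)=(3,1): 2·3+2·1=8≤13, 4·3+2·1=14≤17, objective 30.
No feasible integer point exceeds 36.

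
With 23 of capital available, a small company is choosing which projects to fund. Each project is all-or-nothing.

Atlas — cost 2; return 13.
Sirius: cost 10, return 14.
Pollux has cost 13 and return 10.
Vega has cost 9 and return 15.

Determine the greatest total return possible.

42

Take Atlas, Sirius, and Vega: cost 2 + 10 + 9 = 21 ≤ 23, return 13 + 14 + 15 = 42.
No other feasible combination does better.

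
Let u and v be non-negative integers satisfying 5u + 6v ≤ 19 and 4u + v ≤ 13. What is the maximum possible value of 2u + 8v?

The continuous relaxation peaks at (0, 3.17) with value 25.33; rounding to a feasible lattice point costs some objective.
(u,v)=(0,3): 5·0+6·3=18≤19, 4·0+1·3=3≤13, objective 24.
(u,v)=(1,2): 5·1+6·2=17≤19, 4·1+1·2=6≤13, objective 18.
(u,v)=(0,2): 5·0+6·2=12≤19, 4·0+1·2=2≤13, objective 16.
No feasible integer point exceeds 24.

24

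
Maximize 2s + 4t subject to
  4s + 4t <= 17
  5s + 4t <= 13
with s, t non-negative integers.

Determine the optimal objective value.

(s,t)=(0,3) is feasible, giving 12.
(s,t)=(1,2) is feasible, giving 10.
The best lattice point is (0,3), giving 12.

12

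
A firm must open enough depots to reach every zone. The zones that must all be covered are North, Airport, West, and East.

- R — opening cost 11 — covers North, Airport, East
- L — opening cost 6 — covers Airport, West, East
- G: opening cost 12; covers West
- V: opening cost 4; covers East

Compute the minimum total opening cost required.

17

Choose R and L: together they cover North, Airport, West, East — every zone.
Total opening cost: 11 + 6 = 17.
No cover costs less than 17.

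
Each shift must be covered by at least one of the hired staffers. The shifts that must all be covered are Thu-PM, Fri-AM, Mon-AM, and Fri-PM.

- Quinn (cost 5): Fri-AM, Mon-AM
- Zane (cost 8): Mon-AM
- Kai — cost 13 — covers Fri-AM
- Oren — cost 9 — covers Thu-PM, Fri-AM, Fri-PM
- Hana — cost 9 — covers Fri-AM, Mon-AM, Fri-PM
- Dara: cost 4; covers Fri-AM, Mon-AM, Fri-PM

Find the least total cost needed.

13

Choose Oren and Dara: together they cover Thu-PM, Fri-AM, Mon-AM, Fri-PM — every shift.
Total cost: 9 + 4 = 13.
No cover costs less than 13.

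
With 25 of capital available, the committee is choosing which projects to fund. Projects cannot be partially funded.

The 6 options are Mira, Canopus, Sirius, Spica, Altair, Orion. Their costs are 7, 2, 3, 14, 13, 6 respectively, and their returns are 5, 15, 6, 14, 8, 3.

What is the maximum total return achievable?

Mira + Canopus + Spica: cost 7 + 2 + 14 = 23 ≤ 25, return 5 + 15 + 14 = 34.
Canopus + Sirius + Spica: cost 2 + 3 + 14 = 19 ≤ 25, return 15 + 6 + 14 = 35.
Canopus + Sirius + Spica + Orion: cost 2 + 3 + 14 + 6 = 25 ≤ 25, return 15 + 6 + 14 + 3 = 38.
Best is Canopus, Sirius, Spica, and Orion with total return 38.

38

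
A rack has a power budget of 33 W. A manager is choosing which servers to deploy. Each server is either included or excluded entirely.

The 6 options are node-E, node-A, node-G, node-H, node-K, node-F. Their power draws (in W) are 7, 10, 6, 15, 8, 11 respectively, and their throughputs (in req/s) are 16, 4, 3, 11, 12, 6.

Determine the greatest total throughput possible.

39

Allowing fractional choices, the relaxed optimum would be about 40.6, but servers are indivisible.
node-E + node-H + node-K: power draw 7 + 15 + 8 = 30 ≤ 33, throughput 16 + 11 + 12 = 39.
node-E + node-G + node-K + node-F: power draw 7 + 6 + 8 + 11 = 32 ≤ 33, throughput 16 + 3 + 12 + 6 = 37.
Best is node-E, node-H, and node-K with total throughput 39.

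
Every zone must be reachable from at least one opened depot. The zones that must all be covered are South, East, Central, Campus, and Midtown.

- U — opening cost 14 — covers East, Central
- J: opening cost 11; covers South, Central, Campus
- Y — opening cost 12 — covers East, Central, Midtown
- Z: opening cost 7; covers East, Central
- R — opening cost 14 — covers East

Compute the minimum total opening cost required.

23

This is an integer covering problem.
The greedy cost-per-new-zone heuristic would pick Z, J, and Y for 30, but a cheaper cover exists.
Choose J and Y: together they cover South, East, Central, Campus, Midtown — every zone.
Total opening cost: 11 + 12 = 23.
No cover costs less than 23.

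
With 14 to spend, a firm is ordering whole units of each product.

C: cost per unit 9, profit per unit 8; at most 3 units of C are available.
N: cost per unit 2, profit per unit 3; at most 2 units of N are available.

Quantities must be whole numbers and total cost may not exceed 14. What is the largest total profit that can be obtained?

N has the best ratio (3/2); taking only N gives at most 2×3 = 6 (stopped by the supply cap of 2).
Mixing does better — 1×C and 2×N: cost 13 ≤ 14, profit 1·8 + 2·3 = 14.

14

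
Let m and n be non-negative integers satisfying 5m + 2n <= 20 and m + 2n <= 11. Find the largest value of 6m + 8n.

(m,n)=(1,5): 5·1+2·5=15≤20, 1·1+2·5=11≤11, objective 46.
(m,n)=(2,4): 5·2+2·4=18≤20, 1·2+2·4=10≤11, objective 44.
The best lattice point is (1,5), giving 46.

46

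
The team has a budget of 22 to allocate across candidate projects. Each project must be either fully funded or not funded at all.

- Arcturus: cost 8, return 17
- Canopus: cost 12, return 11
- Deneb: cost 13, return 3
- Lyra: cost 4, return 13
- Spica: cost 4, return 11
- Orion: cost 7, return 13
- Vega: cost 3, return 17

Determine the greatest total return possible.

Arcturus + Spica + Orion + Vega: cost 8 + 4 + 7 + 3 = 22 ≤ 22, return 17 + 11 + 13 + 17 = 58.
Arcturus + Lyra + Spica + Vega: cost 8 + 4 + 4 + 3 = 19 ≤ 22, return 17 + 13 + 11 + 17 = 58.
Arcturus + Lyra + Orion + Vega: cost 8 + 4 + 7 + 3 = 22 ≤ 22, return 17 + 13 + 13 + 17 = 60.
Best is Arcturus, Lyra, Orion, and Vega with total return 60.

60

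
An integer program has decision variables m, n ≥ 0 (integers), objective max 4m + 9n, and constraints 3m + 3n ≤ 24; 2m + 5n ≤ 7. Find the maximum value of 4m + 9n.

(m,n)=(1,1): 3·1+3·1=6≤24, 2·1+5·1=7≤7, objective 13.
(m,n)=(3,0): 3·3+3·0=9≤24, 2·3+5·0=6≤7, objective 12.
(m,n)=(0,1): 3·0+3·1=3≤24, 2·0+5·1=5≤7, objective 9.
No feasible integer point exceeds 13.

13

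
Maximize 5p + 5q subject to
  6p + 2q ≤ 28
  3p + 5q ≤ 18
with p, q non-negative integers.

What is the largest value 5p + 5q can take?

The continuous relaxation peaks at (4.33, 1) with value 26.67; rounding to a feasible lattice point costs some objective.
(p,q)=(4,1): 6·4+2·1=26≤28, 3·4+5·1=17≤18, objective 25.
(p,q)=(3,1): 6·3+2·1=20≤28, 3·3+5·1=14≤18, objective 20.
(p,q)=(4,0): 6·4+2·0=24≤28, 3·4+5·0=12≤18, objective 20.
The best lattice point is (4,1), giving 25.

25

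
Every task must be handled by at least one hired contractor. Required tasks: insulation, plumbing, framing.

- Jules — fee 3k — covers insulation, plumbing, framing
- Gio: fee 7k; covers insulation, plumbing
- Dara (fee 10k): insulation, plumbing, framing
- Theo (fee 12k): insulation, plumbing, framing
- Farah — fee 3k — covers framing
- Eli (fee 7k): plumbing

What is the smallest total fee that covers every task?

3

Jules alone covers insulation, plumbing, framing — every task.
Total fee: 3.
No cover costs less than 3.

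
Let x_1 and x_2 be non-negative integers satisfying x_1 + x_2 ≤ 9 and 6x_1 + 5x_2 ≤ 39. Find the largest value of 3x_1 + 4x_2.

(x_1,x_2)=(0,7): 1·0+1·7=7≤9, 6·0+5·7=35≤39, objective 28.
(x_1,x_2)=(1,6): 1·1+1·6=7≤9, 6·1+5·6=36≤39, objective 27.
(x_1,x_2)=(0,6): 1·0+1·6=6≤9, 6·0+5·6=30≤39, objective 24.
Maximum is 28 at (x_1,x_2)=(0,7).

28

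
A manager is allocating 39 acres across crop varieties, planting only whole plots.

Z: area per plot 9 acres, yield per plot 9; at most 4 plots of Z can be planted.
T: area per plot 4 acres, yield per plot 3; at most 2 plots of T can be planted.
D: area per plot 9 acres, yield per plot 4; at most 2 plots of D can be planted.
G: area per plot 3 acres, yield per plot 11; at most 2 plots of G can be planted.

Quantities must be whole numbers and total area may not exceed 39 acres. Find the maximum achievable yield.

3×Z, 1×T, and 2×G: area 37 ≤ 39, yield 3·9 + 1·3 + 2·11 = 52.
3×Z and 2×G: area 33 ≤ 39, yield 3·9 + 2·11 = 49.
Best is 52.

52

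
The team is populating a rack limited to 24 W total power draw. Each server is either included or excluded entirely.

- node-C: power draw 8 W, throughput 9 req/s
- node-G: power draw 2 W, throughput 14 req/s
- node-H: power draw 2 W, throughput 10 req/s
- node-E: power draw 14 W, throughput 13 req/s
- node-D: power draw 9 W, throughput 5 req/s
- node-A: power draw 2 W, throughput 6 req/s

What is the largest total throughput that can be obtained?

Allowing fractional choices, the relaxed optimum would be about 48.3, but servers are indivisible.
node-C + node-G + node-H + node-D + node-A: power draw 8 + 2 + 2 + 9 + 2 = 23 ≤ 24, throughput 9 + 14 + 10 + 5 + 6 = 44.
node-G + node-H + node-E + node-A: power draw 2 + 2 + 14 + 2 = 20 ≤ 24, throughput 14 + 10 + 13 + 6 = 43.
node-C + node-G + node-H + node-A: power draw 8 + 2 + 2 + 2 = 14 ≤ 24, throughput 9 + 14 + 10 + 6 = 39.
Best is node-C, node-G, node-H, node-D, and node-A with total throughput 44.

44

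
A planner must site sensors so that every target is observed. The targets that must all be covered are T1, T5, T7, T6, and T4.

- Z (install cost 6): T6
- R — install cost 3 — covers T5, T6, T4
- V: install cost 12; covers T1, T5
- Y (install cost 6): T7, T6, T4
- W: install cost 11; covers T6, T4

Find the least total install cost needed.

18

The greedy cost-per-new-target heuristic would pick R, Y, and V for 21, but a cheaper cover exists.
Choose V and Y: together they cover T1, T5, T7, T6, T4 — every target.
Total install cost: 12 + 6 = 18.
No cover costs less than 18.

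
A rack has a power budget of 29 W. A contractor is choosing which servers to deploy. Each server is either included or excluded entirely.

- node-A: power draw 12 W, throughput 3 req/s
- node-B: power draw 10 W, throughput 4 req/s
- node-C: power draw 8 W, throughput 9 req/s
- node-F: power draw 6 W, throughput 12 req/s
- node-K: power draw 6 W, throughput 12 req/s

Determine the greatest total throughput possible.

This is a 0-1 knapsack instance.
Allowing fractional choices, the relaxed optimum would be about 36.6, but servers are indivisible.
node-C + node-F + node-K: power draw 8 + 6 + 6 = 20 ≤ 29, throughput 9 + 12 + 12 = 33.
node-A + node-F + node-K: power draw 12 + 6 + 6 = 24 ≤ 29, throughput 3 + 12 + 12 = 27.
node-B + node-F + node-K: power draw 10 + 6 + 6 = 22 ≤ 29, throughput 4 + 12 + 12 = 28.
Best is node-C, node-F, and node-K with total throughput 33.

33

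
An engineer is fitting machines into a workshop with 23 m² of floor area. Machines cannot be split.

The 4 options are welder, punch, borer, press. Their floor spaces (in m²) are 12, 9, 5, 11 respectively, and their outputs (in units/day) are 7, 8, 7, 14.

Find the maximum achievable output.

Allowing fractional choices, the relaxed optimum would be about 27.2, but machines are indivisible.
welder + press: floor space 12 + 11 = 23 ≤ 23, output 7 + 14 = 21.
borer + press: floor space 5 + 11 = 16 ≤ 23, output 7 + 14 = 21.
punch + press: floor space 9 + 11 = 20 ≤ 23, output 8 + 14 = 22.
Best is punch and press with total output 22.

22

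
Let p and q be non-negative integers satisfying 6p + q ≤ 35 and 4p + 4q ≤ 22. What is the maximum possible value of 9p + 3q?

45

Relaxing integrality, the LP optimum is 49.50 at (p,q) = (5.5, 0), which is not an integer point.
(p,q)=(5,0): 6·5+1·0=30≤35, 4·5+4·0=20≤22, objective 45.
(p,q)=(4,1): 6·4+1·1=25≤35, 4·4+4·1=20≤22, objective 39.
(p,q)=(4,0): 6·4+1·0=24≤35, 4·4+4·0=16≤22, objective 36.
The best lattice point is (5,0), giving 45.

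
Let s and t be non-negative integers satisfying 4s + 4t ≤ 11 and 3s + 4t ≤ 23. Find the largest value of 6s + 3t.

12

(s,t)=(2,0) is feasible, giving 12.
(s,t)=(1,1) is feasible, giving 9.
(s,t)=(1,0) is feasible, giving 6.
No feasible integer point exceeds 12.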